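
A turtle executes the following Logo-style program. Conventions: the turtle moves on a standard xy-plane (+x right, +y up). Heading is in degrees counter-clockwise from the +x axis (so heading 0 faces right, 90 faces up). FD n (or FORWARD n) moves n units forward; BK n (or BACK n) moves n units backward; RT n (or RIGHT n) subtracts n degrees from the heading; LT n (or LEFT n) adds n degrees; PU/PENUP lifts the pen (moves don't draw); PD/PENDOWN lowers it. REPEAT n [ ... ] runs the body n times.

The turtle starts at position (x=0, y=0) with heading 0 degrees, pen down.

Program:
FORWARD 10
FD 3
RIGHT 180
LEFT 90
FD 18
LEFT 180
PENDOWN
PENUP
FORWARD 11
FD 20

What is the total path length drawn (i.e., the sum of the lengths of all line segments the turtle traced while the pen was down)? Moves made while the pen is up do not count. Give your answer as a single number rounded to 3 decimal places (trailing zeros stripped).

Executing turtle program step by step:
Start: pos=(0,0), heading=0, pen down
FD 10: (0,0) -> (10,0) [heading=0, draw]
FD 3: (10,0) -> (13,0) [heading=0, draw]
RT 180: heading 0 -> 180
LT 90: heading 180 -> 270
FD 18: (13,0) -> (13,-18) [heading=270, draw]
LT 180: heading 270 -> 90
PD: pen down
PU: pen up
FD 11: (13,-18) -> (13,-7) [heading=90, move]
FD 20: (13,-7) -> (13,13) [heading=90, move]
Final: pos=(13,13), heading=90, 3 segment(s) drawn

Segment lengths:
  seg 1: (0,0) -> (10,0), length = 10
  seg 2: (10,0) -> (13,0), length = 3
  seg 3: (13,0) -> (13,-18), length = 18
Total = 31

Answer: 31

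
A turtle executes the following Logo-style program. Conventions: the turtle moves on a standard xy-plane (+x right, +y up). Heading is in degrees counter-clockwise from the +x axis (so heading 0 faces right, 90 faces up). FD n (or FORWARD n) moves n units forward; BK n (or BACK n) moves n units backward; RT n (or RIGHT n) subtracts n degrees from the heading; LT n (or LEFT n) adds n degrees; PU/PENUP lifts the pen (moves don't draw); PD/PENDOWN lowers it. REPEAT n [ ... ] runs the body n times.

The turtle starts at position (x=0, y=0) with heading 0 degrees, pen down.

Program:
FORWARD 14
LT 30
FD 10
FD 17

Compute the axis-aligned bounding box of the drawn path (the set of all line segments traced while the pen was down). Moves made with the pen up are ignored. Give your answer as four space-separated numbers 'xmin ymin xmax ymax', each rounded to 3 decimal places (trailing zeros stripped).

Answer: 0 0 37.383 13.5

Derivation:
Executing turtle program step by step:
Start: pos=(0,0), heading=0, pen down
FD 14: (0,0) -> (14,0) [heading=0, draw]
LT 30: heading 0 -> 30
FD 10: (14,0) -> (22.66,5) [heading=30, draw]
FD 17: (22.66,5) -> (37.383,13.5) [heading=30, draw]
Final: pos=(37.383,13.5), heading=30, 3 segment(s) drawn

Segment endpoints: x in {0, 14, 22.66, 37.383}, y in {0, 5, 13.5}
xmin=0, ymin=0, xmax=37.383, ymax=13.5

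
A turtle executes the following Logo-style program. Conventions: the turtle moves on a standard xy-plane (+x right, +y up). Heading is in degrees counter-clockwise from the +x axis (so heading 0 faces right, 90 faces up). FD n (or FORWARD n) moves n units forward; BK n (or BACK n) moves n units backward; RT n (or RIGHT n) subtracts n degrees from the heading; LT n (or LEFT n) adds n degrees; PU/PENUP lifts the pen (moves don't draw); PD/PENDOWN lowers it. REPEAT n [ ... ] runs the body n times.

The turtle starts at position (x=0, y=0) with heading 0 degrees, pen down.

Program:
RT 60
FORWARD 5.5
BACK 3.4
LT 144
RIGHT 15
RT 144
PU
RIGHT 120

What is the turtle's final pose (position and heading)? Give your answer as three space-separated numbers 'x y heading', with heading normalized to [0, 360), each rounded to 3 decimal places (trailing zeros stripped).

Answer: 1.05 -1.819 165

Derivation:
Executing turtle program step by step:
Start: pos=(0,0), heading=0, pen down
RT 60: heading 0 -> 300
FD 5.5: (0,0) -> (2.75,-4.763) [heading=300, draw]
BK 3.4: (2.75,-4.763) -> (1.05,-1.819) [heading=300, draw]
LT 144: heading 300 -> 84
RT 15: heading 84 -> 69
RT 144: heading 69 -> 285
PU: pen up
RT 120: heading 285 -> 165
Final: pos=(1.05,-1.819), heading=165, 2 segment(s) drawn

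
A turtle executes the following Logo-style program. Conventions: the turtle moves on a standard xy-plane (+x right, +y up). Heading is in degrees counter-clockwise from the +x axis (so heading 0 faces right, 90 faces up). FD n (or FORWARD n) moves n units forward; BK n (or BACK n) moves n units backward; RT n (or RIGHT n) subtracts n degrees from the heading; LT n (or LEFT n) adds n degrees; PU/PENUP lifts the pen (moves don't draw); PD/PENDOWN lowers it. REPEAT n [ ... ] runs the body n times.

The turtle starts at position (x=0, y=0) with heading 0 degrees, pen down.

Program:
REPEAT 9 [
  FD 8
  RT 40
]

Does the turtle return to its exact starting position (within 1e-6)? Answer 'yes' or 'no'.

Answer: yes

Derivation:
Executing turtle program step by step:
Start: pos=(0,0), heading=0, pen down
REPEAT 9 [
  -- iteration 1/9 --
  FD 8: (0,0) -> (8,0) [heading=0, draw]
  RT 40: heading 0 -> 320
  -- iteration 2/9 --
  FD 8: (8,0) -> (14.128,-5.142) [heading=320, draw]
  RT 40: heading 320 -> 280
  -- iteration 3/9 --
  FD 8: (14.128,-5.142) -> (15.518,-13.021) [heading=280, draw]
  RT 40: heading 280 -> 240
  -- iteration 4/9 --
  FD 8: (15.518,-13.021) -> (11.518,-19.949) [heading=240, draw]
  RT 40: heading 240 -> 200
  -- iteration 5/9 --
  FD 8: (11.518,-19.949) -> (4,-22.685) [heading=200, draw]
  RT 40: heading 200 -> 160
  -- iteration 6/9 --
  FD 8: (4,-22.685) -> (-3.518,-19.949) [heading=160, draw]
  RT 40: heading 160 -> 120
  -- iteration 7/9 --
  FD 8: (-3.518,-19.949) -> (-7.518,-13.021) [heading=120, draw]
  RT 40: heading 120 -> 80
  -- iteration 8/9 --
  FD 8: (-7.518,-13.021) -> (-6.128,-5.142) [heading=80, draw]
  RT 40: heading 80 -> 40
  -- iteration 9/9 --
  FD 8: (-6.128,-5.142) -> (0,0) [heading=40, draw]
  RT 40: heading 40 -> 0
]
Final: pos=(0,0), heading=0, 9 segment(s) drawn

Start position: (0, 0)
Final position: (0, 0)
Distance = 0; < 1e-6 -> CLOSED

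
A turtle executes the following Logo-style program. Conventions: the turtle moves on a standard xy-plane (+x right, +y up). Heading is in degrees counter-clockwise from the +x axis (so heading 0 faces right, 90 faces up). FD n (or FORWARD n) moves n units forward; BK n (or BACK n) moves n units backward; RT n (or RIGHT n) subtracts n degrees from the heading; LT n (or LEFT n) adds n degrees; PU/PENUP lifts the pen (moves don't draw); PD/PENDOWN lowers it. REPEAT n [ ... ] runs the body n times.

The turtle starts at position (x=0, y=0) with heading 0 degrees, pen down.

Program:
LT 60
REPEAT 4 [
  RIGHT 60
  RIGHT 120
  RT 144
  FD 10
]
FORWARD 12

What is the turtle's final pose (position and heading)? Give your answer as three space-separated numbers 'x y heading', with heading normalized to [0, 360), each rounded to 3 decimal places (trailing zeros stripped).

Answer: -37.616 10.508 204

Derivation:
Executing turtle program step by step:
Start: pos=(0,0), heading=0, pen down
LT 60: heading 0 -> 60
REPEAT 4 [
  -- iteration 1/4 --
  RT 60: heading 60 -> 0
  RT 120: heading 0 -> 240
  RT 144: heading 240 -> 96
  FD 10: (0,0) -> (-1.045,9.945) [heading=96, draw]
  -- iteration 2/4 --
  RT 60: heading 96 -> 36
  RT 120: heading 36 -> 276
  RT 144: heading 276 -> 132
  FD 10: (-1.045,9.945) -> (-7.737,17.377) [heading=132, draw]
  -- iteration 3/4 --
  RT 60: heading 132 -> 72
  RT 120: heading 72 -> 312
  RT 144: heading 312 -> 168
  FD 10: (-7.737,17.377) -> (-17.518,19.456) [heading=168, draw]
  -- iteration 4/4 --
  RT 60: heading 168 -> 108
  RT 120: heading 108 -> 348
  RT 144: heading 348 -> 204
  FD 10: (-17.518,19.456) -> (-26.654,15.388) [heading=204, draw]
]
FD 12: (-26.654,15.388) -> (-37.616,10.508) [heading=204, draw]
Final: pos=(-37.616,10.508), heading=204, 5 segment(s) drawn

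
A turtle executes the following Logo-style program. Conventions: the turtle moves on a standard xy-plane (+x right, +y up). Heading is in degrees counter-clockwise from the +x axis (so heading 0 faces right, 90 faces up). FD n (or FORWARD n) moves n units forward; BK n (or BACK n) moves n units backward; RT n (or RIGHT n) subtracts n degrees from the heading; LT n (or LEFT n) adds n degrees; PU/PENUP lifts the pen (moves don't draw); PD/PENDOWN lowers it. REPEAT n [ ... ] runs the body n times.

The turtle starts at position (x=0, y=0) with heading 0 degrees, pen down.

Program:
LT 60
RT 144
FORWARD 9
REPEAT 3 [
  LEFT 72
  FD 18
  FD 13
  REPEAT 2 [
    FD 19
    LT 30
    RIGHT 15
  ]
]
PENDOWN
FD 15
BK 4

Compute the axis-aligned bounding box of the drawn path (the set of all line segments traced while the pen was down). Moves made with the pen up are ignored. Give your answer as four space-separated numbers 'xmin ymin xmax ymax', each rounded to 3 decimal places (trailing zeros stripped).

Answer: -13.079 -19.346 68.822 50.001

Derivation:
Executing turtle program step by step:
Start: pos=(0,0), heading=0, pen down
LT 60: heading 0 -> 60
RT 144: heading 60 -> 276
FD 9: (0,0) -> (0.941,-8.951) [heading=276, draw]
REPEAT 3 [
  -- iteration 1/3 --
  LT 72: heading 276 -> 348
  FD 18: (0.941,-8.951) -> (18.547,-12.693) [heading=348, draw]
  FD 13: (18.547,-12.693) -> (31.263,-15.396) [heading=348, draw]
  REPEAT 2 [
    -- iteration 1/2 --
    FD 19: (31.263,-15.396) -> (49.848,-19.346) [heading=348, draw]
    LT 30: heading 348 -> 18
    RT 15: heading 18 -> 3
    -- iteration 2/2 --
    FD 19: (49.848,-19.346) -> (68.822,-18.352) [heading=3, draw]
    LT 30: heading 3 -> 33
    RT 15: heading 33 -> 18
  ]
  -- iteration 2/3 --
  LT 72: heading 18 -> 90
  FD 18: (68.822,-18.352) -> (68.822,-0.352) [heading=90, draw]
  FD 13: (68.822,-0.352) -> (68.822,12.648) [heading=90, draw]
  REPEAT 2 [
    -- iteration 1/2 --
    FD 19: (68.822,12.648) -> (68.822,31.648) [heading=90, draw]
    LT 30: heading 90 -> 120
    RT 15: heading 120 -> 105
    -- iteration 2/2 --
    FD 19: (68.822,31.648) -> (63.905,50.001) [heading=105, draw]
    LT 30: heading 105 -> 135
    RT 15: heading 135 -> 120
  ]
  -- iteration 3/3 --
  LT 72: heading 120 -> 192
  FD 18: (63.905,50.001) -> (46.298,46.258) [heading=192, draw]
  FD 13: (46.298,46.258) -> (33.582,43.555) [heading=192, draw]
  REPEAT 2 [
    -- iteration 1/2 --
    FD 19: (33.582,43.555) -> (14.997,39.605) [heading=192, draw]
    LT 30: heading 192 -> 222
    RT 15: heading 222 -> 207
    -- iteration 2/2 --
    FD 19: (14.997,39.605) -> (-1.932,30.979) [heading=207, draw]
    LT 30: heading 207 -> 237
    RT 15: heading 237 -> 222
  ]
]
PD: pen down
FD 15: (-1.932,30.979) -> (-13.079,20.942) [heading=222, draw]
BK 4: (-13.079,20.942) -> (-10.107,23.619) [heading=222, draw]
Final: pos=(-10.107,23.619), heading=222, 15 segment(s) drawn

Segment endpoints: x in {-13.079, -10.107, -1.932, 0, 0.941, 14.997, 18.547, 31.263, 33.582, 46.298, 49.848, 63.905, 68.822}, y in {-19.346, -18.352, -15.396, -12.693, -8.951, -0.352, 0, 12.648, 20.942, 23.619, 30.979, 31.648, 39.605, 43.555, 46.258, 50.001}
xmin=-13.079, ymin=-19.346, xmax=68.822, ymax=50.001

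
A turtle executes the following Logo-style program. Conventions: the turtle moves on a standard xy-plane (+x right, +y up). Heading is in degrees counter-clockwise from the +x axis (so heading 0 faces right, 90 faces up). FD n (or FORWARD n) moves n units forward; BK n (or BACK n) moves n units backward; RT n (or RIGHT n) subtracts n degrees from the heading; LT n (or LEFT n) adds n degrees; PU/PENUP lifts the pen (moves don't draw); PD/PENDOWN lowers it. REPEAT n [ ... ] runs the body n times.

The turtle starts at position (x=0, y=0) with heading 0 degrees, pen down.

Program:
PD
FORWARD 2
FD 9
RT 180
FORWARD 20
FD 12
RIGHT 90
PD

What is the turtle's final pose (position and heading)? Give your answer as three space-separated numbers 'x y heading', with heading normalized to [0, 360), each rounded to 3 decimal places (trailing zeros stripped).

Executing turtle program step by step:
Start: pos=(0,0), heading=0, pen down
PD: pen down
FD 2: (0,0) -> (2,0) [heading=0, draw]
FD 9: (2,0) -> (11,0) [heading=0, draw]
RT 180: heading 0 -> 180
FD 20: (11,0) -> (-9,0) [heading=180, draw]
FD 12: (-9,0) -> (-21,0) [heading=180, draw]
RT 90: heading 180 -> 90
PD: pen down
Final: pos=(-21,0), heading=90, 4 segment(s) drawn

Answer: -21 0 90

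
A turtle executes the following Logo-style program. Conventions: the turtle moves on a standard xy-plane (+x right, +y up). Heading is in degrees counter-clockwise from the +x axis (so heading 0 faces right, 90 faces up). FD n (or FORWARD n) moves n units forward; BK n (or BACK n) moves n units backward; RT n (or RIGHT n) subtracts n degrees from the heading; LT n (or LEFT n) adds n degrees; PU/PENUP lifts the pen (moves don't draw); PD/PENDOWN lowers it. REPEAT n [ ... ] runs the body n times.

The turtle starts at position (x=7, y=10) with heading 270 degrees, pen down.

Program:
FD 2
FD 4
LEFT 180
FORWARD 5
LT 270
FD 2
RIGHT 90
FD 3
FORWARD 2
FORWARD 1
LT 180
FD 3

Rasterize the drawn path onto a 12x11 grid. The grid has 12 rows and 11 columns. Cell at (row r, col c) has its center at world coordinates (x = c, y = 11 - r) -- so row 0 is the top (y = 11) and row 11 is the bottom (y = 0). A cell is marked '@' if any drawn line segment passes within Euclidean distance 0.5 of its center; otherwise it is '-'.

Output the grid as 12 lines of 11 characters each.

Answer: -----------
-------@---
-------@@@-
-------@-@-
-------@-@-
-------@-@-
-------@-@-
-------@-@-
---------@-
-----------
-----------
-----------

Derivation:
Segment 0: (7,10) -> (7,8)
Segment 1: (7,8) -> (7,4)
Segment 2: (7,4) -> (7,9)
Segment 3: (7,9) -> (9,9)
Segment 4: (9,9) -> (9,6)
Segment 5: (9,6) -> (9,4)
Segment 6: (9,4) -> (9,3)
Segment 7: (9,3) -> (9,6)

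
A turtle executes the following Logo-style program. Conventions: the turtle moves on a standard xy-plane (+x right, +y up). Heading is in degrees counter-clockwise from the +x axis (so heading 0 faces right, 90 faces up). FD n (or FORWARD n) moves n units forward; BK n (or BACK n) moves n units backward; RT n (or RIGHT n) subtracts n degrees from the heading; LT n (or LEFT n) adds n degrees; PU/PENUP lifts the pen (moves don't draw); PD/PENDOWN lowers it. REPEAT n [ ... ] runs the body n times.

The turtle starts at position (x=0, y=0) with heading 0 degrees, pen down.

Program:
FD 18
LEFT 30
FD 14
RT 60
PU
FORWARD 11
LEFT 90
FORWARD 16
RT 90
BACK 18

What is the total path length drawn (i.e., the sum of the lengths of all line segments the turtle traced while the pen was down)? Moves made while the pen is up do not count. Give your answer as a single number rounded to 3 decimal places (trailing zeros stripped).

Answer: 32

Derivation:
Executing turtle program step by step:
Start: pos=(0,0), heading=0, pen down
FD 18: (0,0) -> (18,0) [heading=0, draw]
LT 30: heading 0 -> 30
FD 14: (18,0) -> (30.124,7) [heading=30, draw]
RT 60: heading 30 -> 330
PU: pen up
FD 11: (30.124,7) -> (39.651,1.5) [heading=330, move]
LT 90: heading 330 -> 60
FD 16: (39.651,1.5) -> (47.651,15.356) [heading=60, move]
RT 90: heading 60 -> 330
BK 18: (47.651,15.356) -> (32.062,24.356) [heading=330, move]
Final: pos=(32.062,24.356), heading=330, 2 segment(s) drawn

Segment lengths:
  seg 1: (0,0) -> (18,0), length = 18
  seg 2: (18,0) -> (30.124,7), length = 14
Total = 32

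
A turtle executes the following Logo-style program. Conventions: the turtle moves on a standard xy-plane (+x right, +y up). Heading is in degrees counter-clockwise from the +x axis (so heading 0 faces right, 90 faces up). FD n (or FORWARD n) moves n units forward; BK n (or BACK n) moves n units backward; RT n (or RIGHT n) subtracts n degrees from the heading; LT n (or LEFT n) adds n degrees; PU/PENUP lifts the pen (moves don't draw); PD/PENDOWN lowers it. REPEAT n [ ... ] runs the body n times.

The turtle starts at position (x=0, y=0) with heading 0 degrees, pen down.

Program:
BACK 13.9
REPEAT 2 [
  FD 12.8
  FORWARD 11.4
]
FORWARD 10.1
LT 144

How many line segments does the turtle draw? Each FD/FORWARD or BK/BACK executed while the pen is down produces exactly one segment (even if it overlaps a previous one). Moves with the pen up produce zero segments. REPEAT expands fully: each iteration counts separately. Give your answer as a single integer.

Executing turtle program step by step:
Start: pos=(0,0), heading=0, pen down
BK 13.9: (0,0) -> (-13.9,0) [heading=0, draw]
REPEAT 2 [
  -- iteration 1/2 --
  FD 12.8: (-13.9,0) -> (-1.1,0) [heading=0, draw]
  FD 11.4: (-1.1,0) -> (10.3,0) [heading=0, draw]
  -- iteration 2/2 --
  FD 12.8: (10.3,0) -> (23.1,0) [heading=0, draw]
  FD 11.4: (23.1,0) -> (34.5,0) [heading=0, draw]
]
FD 10.1: (34.5,0) -> (44.6,0) [heading=0, draw]
LT 144: heading 0 -> 144
Final: pos=(44.6,0), heading=144, 6 segment(s) drawn
Segments drawn: 6

Answer: 6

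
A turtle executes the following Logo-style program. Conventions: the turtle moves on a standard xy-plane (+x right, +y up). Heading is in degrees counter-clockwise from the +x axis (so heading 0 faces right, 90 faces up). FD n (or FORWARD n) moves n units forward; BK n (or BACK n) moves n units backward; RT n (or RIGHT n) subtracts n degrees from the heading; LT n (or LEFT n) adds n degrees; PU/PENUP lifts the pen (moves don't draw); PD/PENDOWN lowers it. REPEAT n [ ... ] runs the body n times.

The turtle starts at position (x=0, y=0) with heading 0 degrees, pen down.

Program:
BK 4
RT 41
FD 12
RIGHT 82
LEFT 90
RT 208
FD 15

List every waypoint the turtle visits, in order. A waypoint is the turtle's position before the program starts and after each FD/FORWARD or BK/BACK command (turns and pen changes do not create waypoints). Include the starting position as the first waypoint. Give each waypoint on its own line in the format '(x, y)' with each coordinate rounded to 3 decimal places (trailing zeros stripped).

Answer: (0, 0)
(-4, 0)
(5.057, -7.873)
(-2.216, 5.247)

Derivation:
Executing turtle program step by step:
Start: pos=(0,0), heading=0, pen down
BK 4: (0,0) -> (-4,0) [heading=0, draw]
RT 41: heading 0 -> 319
FD 12: (-4,0) -> (5.057,-7.873) [heading=319, draw]
RT 82: heading 319 -> 237
LT 90: heading 237 -> 327
RT 208: heading 327 -> 119
FD 15: (5.057,-7.873) -> (-2.216,5.247) [heading=119, draw]
Final: pos=(-2.216,5.247), heading=119, 3 segment(s) drawn
Waypoints (4 total):
(0, 0)
(-4, 0)
(5.057, -7.873)
(-2.216, 5.247)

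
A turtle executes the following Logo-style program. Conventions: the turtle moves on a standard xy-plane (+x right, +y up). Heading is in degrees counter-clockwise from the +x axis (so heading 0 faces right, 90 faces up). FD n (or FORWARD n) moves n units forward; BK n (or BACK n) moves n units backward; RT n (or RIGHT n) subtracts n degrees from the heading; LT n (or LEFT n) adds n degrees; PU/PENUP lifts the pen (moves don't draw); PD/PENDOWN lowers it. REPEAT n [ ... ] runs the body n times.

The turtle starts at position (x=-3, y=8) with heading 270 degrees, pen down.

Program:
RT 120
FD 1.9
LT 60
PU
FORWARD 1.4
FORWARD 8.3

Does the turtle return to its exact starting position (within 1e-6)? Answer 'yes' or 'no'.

Answer: no

Derivation:
Executing turtle program step by step:
Start: pos=(-3,8), heading=270, pen down
RT 120: heading 270 -> 150
FD 1.9: (-3,8) -> (-4.645,8.95) [heading=150, draw]
LT 60: heading 150 -> 210
PU: pen up
FD 1.4: (-4.645,8.95) -> (-5.858,8.25) [heading=210, move]
FD 8.3: (-5.858,8.25) -> (-13.046,4.1) [heading=210, move]
Final: pos=(-13.046,4.1), heading=210, 1 segment(s) drawn

Start position: (-3, 8)
Final position: (-13.046, 4.1)
Distance = 10.776; >= 1e-6 -> NOT closed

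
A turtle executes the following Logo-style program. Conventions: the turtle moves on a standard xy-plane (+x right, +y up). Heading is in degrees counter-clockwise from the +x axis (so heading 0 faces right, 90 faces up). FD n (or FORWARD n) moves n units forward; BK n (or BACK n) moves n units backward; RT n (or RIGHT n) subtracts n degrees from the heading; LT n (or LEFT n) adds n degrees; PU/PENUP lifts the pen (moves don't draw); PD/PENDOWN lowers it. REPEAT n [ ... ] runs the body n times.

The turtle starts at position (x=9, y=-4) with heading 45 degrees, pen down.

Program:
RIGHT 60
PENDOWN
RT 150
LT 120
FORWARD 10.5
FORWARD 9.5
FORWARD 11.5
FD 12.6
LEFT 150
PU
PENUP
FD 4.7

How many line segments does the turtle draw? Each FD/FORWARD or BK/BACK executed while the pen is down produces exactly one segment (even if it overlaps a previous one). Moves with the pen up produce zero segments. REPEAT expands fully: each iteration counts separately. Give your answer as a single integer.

Executing turtle program step by step:
Start: pos=(9,-4), heading=45, pen down
RT 60: heading 45 -> 345
PD: pen down
RT 150: heading 345 -> 195
LT 120: heading 195 -> 315
FD 10.5: (9,-4) -> (16.425,-11.425) [heading=315, draw]
FD 9.5: (16.425,-11.425) -> (23.142,-18.142) [heading=315, draw]
FD 11.5: (23.142,-18.142) -> (31.274,-26.274) [heading=315, draw]
FD 12.6: (31.274,-26.274) -> (40.183,-35.183) [heading=315, draw]
LT 150: heading 315 -> 105
PU: pen up
PU: pen up
FD 4.7: (40.183,-35.183) -> (38.967,-30.644) [heading=105, move]
Final: pos=(38.967,-30.644), heading=105, 4 segment(s) drawn
Segments drawn: 4

Answer: 4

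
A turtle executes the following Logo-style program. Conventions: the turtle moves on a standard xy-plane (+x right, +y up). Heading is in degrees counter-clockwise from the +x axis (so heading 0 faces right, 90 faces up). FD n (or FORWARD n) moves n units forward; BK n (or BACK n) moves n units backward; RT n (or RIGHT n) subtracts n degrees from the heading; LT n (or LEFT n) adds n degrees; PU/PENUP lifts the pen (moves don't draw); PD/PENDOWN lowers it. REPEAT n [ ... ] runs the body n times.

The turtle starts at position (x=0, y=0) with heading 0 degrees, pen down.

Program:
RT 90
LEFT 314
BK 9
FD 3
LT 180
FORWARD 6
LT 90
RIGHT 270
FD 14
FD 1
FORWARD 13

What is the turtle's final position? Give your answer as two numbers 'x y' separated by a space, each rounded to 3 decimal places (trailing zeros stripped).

Executing turtle program step by step:
Start: pos=(0,0), heading=0, pen down
RT 90: heading 0 -> 270
LT 314: heading 270 -> 224
BK 9: (0,0) -> (6.474,6.252) [heading=224, draw]
FD 3: (6.474,6.252) -> (4.316,4.168) [heading=224, draw]
LT 180: heading 224 -> 44
FD 6: (4.316,4.168) -> (8.632,8.336) [heading=44, draw]
LT 90: heading 44 -> 134
RT 270: heading 134 -> 224
FD 14: (8.632,8.336) -> (-1.439,-1.389) [heading=224, draw]
FD 1: (-1.439,-1.389) -> (-2.158,-2.084) [heading=224, draw]
FD 13: (-2.158,-2.084) -> (-11.509,-11.115) [heading=224, draw]
Final: pos=(-11.509,-11.115), heading=224, 6 segment(s) drawn

Answer: -11.509 -11.115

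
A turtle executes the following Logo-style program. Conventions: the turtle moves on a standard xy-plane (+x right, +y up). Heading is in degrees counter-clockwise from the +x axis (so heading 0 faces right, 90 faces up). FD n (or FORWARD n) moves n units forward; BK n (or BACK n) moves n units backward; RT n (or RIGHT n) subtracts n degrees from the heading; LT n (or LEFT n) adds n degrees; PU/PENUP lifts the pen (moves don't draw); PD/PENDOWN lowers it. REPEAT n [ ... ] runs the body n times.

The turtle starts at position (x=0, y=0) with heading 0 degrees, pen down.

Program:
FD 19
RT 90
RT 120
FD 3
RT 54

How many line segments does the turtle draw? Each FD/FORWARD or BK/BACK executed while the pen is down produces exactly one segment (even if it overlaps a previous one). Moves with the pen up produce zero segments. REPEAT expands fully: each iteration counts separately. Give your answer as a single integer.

Answer: 2

Derivation:
Executing turtle program step by step:
Start: pos=(0,0), heading=0, pen down
FD 19: (0,0) -> (19,0) [heading=0, draw]
RT 90: heading 0 -> 270
RT 120: heading 270 -> 150
FD 3: (19,0) -> (16.402,1.5) [heading=150, draw]
RT 54: heading 150 -> 96
Final: pos=(16.402,1.5), heading=96, 2 segment(s) drawn
Segments drawn: 2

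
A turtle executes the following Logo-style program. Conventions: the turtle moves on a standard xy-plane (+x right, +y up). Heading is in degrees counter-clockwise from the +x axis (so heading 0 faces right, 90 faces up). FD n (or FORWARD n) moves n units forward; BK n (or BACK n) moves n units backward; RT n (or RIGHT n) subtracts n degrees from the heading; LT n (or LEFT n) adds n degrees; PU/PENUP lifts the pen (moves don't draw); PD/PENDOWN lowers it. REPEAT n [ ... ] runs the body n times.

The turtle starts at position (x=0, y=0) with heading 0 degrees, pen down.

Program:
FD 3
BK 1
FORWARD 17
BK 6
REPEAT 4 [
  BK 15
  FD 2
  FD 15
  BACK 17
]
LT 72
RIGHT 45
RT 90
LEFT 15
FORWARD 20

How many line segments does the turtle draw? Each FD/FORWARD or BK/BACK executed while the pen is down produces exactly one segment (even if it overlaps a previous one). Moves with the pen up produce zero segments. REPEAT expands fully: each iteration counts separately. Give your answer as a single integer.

Executing turtle program step by step:
Start: pos=(0,0), heading=0, pen down
FD 3: (0,0) -> (3,0) [heading=0, draw]
BK 1: (3,0) -> (2,0) [heading=0, draw]
FD 17: (2,0) -> (19,0) [heading=0, draw]
BK 6: (19,0) -> (13,0) [heading=0, draw]
REPEAT 4 [
  -- iteration 1/4 --
  BK 15: (13,0) -> (-2,0) [heading=0, draw]
  FD 2: (-2,0) -> (0,0) [heading=0, draw]
  FD 15: (0,0) -> (15,0) [heading=0, draw]
  BK 17: (15,0) -> (-2,0) [heading=0, draw]
  -- iteration 2/4 --
  BK 15: (-2,0) -> (-17,0) [heading=0, draw]
  FD 2: (-17,0) -> (-15,0) [heading=0, draw]
  FD 15: (-15,0) -> (0,0) [heading=0, draw]
  BK 17: (0,0) -> (-17,0) [heading=0, draw]
  -- iteration 3/4 --
  BK 15: (-17,0) -> (-32,0) [heading=0, draw]
  FD 2: (-32,0) -> (-30,0) [heading=0, draw]
  FD 15: (-30,0) -> (-15,0) [heading=0, draw]
  BK 17: (-15,0) -> (-32,0) [heading=0, draw]
  -- iteration 4/4 --
  BK 15: (-32,0) -> (-47,0) [heading=0, draw]
  FD 2: (-47,0) -> (-45,0) [heading=0, draw]
  FD 15: (-45,0) -> (-30,0) [heading=0, draw]
  BK 17: (-30,0) -> (-47,0) [heading=0, draw]
]
LT 72: heading 0 -> 72
RT 45: heading 72 -> 27
RT 90: heading 27 -> 297
LT 15: heading 297 -> 312
FD 20: (-47,0) -> (-33.617,-14.863) [heading=312, draw]
Final: pos=(-33.617,-14.863), heading=312, 21 segment(s) drawn
Segments drawn: 21

Answer: 21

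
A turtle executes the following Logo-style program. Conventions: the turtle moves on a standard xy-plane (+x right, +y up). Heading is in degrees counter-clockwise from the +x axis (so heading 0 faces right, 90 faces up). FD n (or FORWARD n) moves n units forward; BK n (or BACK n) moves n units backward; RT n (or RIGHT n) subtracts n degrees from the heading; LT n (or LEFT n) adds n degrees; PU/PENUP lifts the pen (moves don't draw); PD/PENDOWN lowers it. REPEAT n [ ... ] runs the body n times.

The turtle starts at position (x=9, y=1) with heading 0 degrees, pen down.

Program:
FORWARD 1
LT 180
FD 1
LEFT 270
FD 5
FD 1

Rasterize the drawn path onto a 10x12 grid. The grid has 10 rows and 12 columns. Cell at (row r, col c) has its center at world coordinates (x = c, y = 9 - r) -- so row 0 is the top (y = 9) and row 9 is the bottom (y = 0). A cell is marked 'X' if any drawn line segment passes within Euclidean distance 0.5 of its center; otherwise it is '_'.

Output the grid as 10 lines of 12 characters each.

Answer: ____________
____________
_________X__
_________X__
_________X__
_________X__
_________X__
_________X__
_________XX_
____________

Derivation:
Segment 0: (9,1) -> (10,1)
Segment 1: (10,1) -> (9,1)
Segment 2: (9,1) -> (9,6)
Segment 3: (9,6) -> (9,7)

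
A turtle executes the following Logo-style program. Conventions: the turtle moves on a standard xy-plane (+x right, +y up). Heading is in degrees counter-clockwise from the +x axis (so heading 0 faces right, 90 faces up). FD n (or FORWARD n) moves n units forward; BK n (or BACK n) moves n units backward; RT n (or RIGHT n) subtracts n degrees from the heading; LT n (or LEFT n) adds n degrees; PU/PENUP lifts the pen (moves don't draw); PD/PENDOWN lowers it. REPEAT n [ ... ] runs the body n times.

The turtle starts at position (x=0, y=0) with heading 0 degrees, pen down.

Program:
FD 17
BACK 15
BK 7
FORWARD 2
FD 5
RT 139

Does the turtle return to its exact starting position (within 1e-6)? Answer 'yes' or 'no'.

Answer: no

Derivation:
Executing turtle program step by step:
Start: pos=(0,0), heading=0, pen down
FD 17: (0,0) -> (17,0) [heading=0, draw]
BK 15: (17,0) -> (2,0) [heading=0, draw]
BK 7: (2,0) -> (-5,0) [heading=0, draw]
FD 2: (-5,0) -> (-3,0) [heading=0, draw]
FD 5: (-3,0) -> (2,0) [heading=0, draw]
RT 139: heading 0 -> 221
Final: pos=(2,0), heading=221, 5 segment(s) drawn

Start position: (0, 0)
Final position: (2, 0)
Distance = 2; >= 1e-6 -> NOT closed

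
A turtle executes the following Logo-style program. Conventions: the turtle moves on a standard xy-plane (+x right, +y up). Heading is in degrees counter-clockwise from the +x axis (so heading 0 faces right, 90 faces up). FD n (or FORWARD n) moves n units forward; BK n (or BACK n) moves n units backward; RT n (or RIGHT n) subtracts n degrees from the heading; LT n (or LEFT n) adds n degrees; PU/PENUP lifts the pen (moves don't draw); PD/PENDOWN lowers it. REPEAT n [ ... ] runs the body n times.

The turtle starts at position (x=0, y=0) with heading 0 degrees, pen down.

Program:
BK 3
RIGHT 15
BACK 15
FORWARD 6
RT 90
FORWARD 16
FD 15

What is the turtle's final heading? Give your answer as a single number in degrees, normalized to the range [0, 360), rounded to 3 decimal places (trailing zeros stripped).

Executing turtle program step by step:
Start: pos=(0,0), heading=0, pen down
BK 3: (0,0) -> (-3,0) [heading=0, draw]
RT 15: heading 0 -> 345
BK 15: (-3,0) -> (-17.489,3.882) [heading=345, draw]
FD 6: (-17.489,3.882) -> (-11.693,2.329) [heading=345, draw]
RT 90: heading 345 -> 255
FD 16: (-11.693,2.329) -> (-15.834,-13.125) [heading=255, draw]
FD 15: (-15.834,-13.125) -> (-19.717,-27.614) [heading=255, draw]
Final: pos=(-19.717,-27.614), heading=255, 5 segment(s) drawn

Answer: 255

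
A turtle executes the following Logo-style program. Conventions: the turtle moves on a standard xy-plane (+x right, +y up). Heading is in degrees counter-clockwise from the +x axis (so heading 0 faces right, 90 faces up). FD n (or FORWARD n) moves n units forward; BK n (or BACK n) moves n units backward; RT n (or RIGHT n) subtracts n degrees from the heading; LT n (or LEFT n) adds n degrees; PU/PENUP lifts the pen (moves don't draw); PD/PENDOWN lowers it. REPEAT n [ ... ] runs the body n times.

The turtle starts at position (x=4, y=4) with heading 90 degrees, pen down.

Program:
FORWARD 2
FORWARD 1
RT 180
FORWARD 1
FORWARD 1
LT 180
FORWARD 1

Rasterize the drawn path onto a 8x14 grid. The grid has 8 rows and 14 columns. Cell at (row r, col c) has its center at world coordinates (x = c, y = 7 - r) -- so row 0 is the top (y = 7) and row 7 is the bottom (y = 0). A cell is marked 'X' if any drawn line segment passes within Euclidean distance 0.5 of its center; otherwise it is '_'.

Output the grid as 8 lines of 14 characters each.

Segment 0: (4,4) -> (4,6)
Segment 1: (4,6) -> (4,7)
Segment 2: (4,7) -> (4,6)
Segment 3: (4,6) -> (4,5)
Segment 4: (4,5) -> (4,6)

Answer: ____X_________
____X_________
____X_________
____X_________
______________
______________
______________
______________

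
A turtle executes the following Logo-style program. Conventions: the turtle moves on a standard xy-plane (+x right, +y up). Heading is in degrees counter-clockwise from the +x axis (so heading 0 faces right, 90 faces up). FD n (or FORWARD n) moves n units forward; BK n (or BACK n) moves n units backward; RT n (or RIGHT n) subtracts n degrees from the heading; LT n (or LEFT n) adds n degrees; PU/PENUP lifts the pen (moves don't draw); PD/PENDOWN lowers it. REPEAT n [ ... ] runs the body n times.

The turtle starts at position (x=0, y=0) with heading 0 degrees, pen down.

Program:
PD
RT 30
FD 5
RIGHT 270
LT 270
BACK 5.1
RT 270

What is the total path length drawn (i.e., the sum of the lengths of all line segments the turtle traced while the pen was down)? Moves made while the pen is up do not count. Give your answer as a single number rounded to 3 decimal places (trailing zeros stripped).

Answer: 10.1

Derivation:
Executing turtle program step by step:
Start: pos=(0,0), heading=0, pen down
PD: pen down
RT 30: heading 0 -> 330
FD 5: (0,0) -> (4.33,-2.5) [heading=330, draw]
RT 270: heading 330 -> 60
LT 270: heading 60 -> 330
BK 5.1: (4.33,-2.5) -> (-0.087,0.05) [heading=330, draw]
RT 270: heading 330 -> 60
Final: pos=(-0.087,0.05), heading=60, 2 segment(s) drawn

Segment lengths:
  seg 1: (0,0) -> (4.33,-2.5), length = 5
  seg 2: (4.33,-2.5) -> (-0.087,0.05), length = 5.1
Total = 10.1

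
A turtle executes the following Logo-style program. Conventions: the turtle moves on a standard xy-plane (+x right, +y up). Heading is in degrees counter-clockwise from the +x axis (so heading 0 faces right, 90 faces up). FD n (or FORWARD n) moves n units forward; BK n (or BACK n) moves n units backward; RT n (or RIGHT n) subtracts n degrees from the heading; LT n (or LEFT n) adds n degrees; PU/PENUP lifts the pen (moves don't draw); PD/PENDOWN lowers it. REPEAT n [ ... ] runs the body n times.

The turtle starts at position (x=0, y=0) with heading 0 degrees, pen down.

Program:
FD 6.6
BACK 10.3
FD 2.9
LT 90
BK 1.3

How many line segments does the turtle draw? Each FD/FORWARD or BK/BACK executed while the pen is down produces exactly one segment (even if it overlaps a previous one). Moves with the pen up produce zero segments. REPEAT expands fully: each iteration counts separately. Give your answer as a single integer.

Executing turtle program step by step:
Start: pos=(0,0), heading=0, pen down
FD 6.6: (0,0) -> (6.6,0) [heading=0, draw]
BK 10.3: (6.6,0) -> (-3.7,0) [heading=0, draw]
FD 2.9: (-3.7,0) -> (-0.8,0) [heading=0, draw]
LT 90: heading 0 -> 90
BK 1.3: (-0.8,0) -> (-0.8,-1.3) [heading=90, draw]
Final: pos=(-0.8,-1.3), heading=90, 4 segment(s) drawn
Segments drawn: 4

Answer: 4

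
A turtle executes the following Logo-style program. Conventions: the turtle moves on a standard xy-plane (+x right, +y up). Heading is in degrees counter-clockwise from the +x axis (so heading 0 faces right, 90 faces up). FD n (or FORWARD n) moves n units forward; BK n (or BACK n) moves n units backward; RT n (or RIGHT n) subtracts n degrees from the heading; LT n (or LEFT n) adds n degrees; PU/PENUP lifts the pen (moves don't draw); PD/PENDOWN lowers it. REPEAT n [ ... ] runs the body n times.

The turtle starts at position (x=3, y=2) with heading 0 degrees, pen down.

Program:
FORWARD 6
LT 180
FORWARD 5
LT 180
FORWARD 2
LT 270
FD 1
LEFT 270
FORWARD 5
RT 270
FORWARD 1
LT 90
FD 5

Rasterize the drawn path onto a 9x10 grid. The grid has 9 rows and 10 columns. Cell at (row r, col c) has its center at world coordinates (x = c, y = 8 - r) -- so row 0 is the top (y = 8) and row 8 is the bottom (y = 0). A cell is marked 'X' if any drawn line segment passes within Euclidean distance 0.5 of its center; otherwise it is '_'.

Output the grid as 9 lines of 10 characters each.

Answer: __________
__________
__________
__________
__________
__________
___XXXXXXX
_XXXXXX___
_XXXXXX___

Derivation:
Segment 0: (3,2) -> (9,2)
Segment 1: (9,2) -> (4,2)
Segment 2: (4,2) -> (6,2)
Segment 3: (6,2) -> (6,1)
Segment 4: (6,1) -> (1,1)
Segment 5: (1,1) -> (1,0)
Segment 6: (1,0) -> (6,0)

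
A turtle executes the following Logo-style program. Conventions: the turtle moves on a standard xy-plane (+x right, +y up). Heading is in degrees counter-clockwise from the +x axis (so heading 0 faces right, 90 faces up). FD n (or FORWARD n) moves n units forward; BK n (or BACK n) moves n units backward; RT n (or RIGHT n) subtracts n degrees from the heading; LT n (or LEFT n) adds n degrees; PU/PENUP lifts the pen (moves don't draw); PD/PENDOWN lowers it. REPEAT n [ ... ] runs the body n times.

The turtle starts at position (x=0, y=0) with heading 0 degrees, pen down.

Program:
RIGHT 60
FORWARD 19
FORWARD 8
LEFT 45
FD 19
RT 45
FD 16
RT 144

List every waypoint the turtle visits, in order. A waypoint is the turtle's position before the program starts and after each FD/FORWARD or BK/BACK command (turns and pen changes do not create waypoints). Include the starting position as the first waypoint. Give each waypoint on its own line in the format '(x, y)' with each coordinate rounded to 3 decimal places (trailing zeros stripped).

Answer: (0, 0)
(9.5, -16.454)
(13.5, -23.383)
(31.853, -28.3)
(39.853, -42.157)

Derivation:
Executing turtle program step by step:
Start: pos=(0,0), heading=0, pen down
RT 60: heading 0 -> 300
FD 19: (0,0) -> (9.5,-16.454) [heading=300, draw]
FD 8: (9.5,-16.454) -> (13.5,-23.383) [heading=300, draw]
LT 45: heading 300 -> 345
FD 19: (13.5,-23.383) -> (31.853,-28.3) [heading=345, draw]
RT 45: heading 345 -> 300
FD 16: (31.853,-28.3) -> (39.853,-42.157) [heading=300, draw]
RT 144: heading 300 -> 156
Final: pos=(39.853,-42.157), heading=156, 4 segment(s) drawn
Waypoints (5 total):
(0, 0)
(9.5, -16.454)
(13.5, -23.383)
(31.853, -28.3)
(39.853, -42.157)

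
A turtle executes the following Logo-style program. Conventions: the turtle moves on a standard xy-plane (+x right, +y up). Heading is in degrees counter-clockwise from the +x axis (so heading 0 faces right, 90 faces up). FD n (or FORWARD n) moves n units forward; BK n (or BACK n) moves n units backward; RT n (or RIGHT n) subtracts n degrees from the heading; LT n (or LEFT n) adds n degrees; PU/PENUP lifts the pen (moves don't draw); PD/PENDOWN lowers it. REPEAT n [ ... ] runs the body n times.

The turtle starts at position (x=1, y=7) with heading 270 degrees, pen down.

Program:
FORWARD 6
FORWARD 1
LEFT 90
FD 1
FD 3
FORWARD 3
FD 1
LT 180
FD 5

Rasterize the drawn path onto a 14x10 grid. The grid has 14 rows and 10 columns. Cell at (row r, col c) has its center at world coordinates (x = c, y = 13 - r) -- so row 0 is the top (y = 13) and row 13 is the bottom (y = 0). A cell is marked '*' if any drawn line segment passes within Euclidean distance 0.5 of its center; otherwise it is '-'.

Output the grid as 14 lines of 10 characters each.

Segment 0: (1,7) -> (1,1)
Segment 1: (1,1) -> (1,0)
Segment 2: (1,0) -> (2,-0)
Segment 3: (2,-0) -> (5,-0)
Segment 4: (5,-0) -> (8,-0)
Segment 5: (8,-0) -> (9,-0)
Segment 6: (9,-0) -> (4,-0)

Answer: ----------
----------
----------
----------
----------
----------
-*--------
-*--------
-*--------
-*--------
-*--------
-*--------
-*--------
-*********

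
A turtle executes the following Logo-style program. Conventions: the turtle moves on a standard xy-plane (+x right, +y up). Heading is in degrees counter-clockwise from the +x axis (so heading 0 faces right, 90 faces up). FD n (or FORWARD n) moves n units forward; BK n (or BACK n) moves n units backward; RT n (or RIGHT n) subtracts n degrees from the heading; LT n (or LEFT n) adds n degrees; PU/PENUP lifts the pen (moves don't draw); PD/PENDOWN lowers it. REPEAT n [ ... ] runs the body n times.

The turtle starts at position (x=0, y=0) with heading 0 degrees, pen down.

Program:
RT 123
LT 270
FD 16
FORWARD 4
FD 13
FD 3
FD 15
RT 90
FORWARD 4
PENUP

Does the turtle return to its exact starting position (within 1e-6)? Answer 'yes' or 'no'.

Executing turtle program step by step:
Start: pos=(0,0), heading=0, pen down
RT 123: heading 0 -> 237
LT 270: heading 237 -> 147
FD 16: (0,0) -> (-13.419,8.714) [heading=147, draw]
FD 4: (-13.419,8.714) -> (-16.773,10.893) [heading=147, draw]
FD 13: (-16.773,10.893) -> (-27.676,17.973) [heading=147, draw]
FD 3: (-27.676,17.973) -> (-30.192,19.607) [heading=147, draw]
FD 15: (-30.192,19.607) -> (-42.772,27.777) [heading=147, draw]
RT 90: heading 147 -> 57
FD 4: (-42.772,27.777) -> (-40.594,31.131) [heading=57, draw]
PU: pen up
Final: pos=(-40.594,31.131), heading=57, 6 segment(s) drawn

Start position: (0, 0)
Final position: (-40.594, 31.131)
Distance = 51.157; >= 1e-6 -> NOT closed

Answer: no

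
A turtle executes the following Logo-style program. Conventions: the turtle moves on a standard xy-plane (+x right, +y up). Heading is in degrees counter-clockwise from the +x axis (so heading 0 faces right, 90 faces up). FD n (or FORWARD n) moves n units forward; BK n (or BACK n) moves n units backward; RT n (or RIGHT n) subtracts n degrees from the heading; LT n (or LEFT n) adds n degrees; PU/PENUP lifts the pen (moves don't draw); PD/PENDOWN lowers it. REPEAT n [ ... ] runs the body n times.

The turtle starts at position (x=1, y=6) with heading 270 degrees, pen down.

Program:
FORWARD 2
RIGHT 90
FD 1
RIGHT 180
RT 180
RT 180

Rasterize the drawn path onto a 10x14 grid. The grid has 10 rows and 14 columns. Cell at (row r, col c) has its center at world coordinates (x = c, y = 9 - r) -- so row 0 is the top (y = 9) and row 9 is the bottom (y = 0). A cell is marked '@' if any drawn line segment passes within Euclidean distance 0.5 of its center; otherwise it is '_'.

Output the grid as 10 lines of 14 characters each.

Answer: ______________
______________
______________
_@____________
_@____________
@@____________
______________
______________
______________
______________

Derivation:
Segment 0: (1,6) -> (1,4)
Segment 1: (1,4) -> (-0,4)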